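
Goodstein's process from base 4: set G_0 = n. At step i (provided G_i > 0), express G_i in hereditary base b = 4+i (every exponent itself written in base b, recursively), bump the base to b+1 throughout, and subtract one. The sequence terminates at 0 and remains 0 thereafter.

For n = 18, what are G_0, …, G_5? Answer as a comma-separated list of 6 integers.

18, 26, 36, 48, 53, 58

base 4: 18 = 4^2 + 2; at 5: 5^2 + 2 = 27; next = 26
base 5: 26 = 5^2 + 1; at 6: 6^2 + 1 = 37; next = 36
base 6: 36 = 6^2; at 7: 7^2 = 49; next = 48
base 7: 48 = 6·7 + 6; at 8: 6·8 + 6 = 54; next = 53
base 8: 53 = 6·8 + 5; at 9: 6·9 + 5 = 59; next = 58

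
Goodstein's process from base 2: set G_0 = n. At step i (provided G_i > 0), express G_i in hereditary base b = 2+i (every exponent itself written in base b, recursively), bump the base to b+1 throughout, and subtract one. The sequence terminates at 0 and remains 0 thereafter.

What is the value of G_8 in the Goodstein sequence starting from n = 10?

step 0: 10 = 2^(2 + 1) + 2; sub 3 for 2: 3^(3 + 1) + 3; = 84; G_1 = 84−1 = 83
step 1: 83 = 3^(3 + 1) + 2; sub 4 for 3: 4^(4 + 1) + 2; = 1026; G_2 = 1026−1 = 1025
step 2: 1025 = 4^(4 + 1) + 1; sub 5 for 4: 5^(5 + 1) + 1; = 15626; G_3 = 15626−1 = 15625
step 3: 15625 = 5^(5 + 1); sub 6 for 5: 6^(6 + 1); = 279936; G_4 = 279936−1 = 279935
step 4: 279935 = 5·6^6 + 5·6^5 + 5·6^4 + 5·6^3 + 5·6^2 + 5·6 + 5; sub 7 for 6: 5·7^7 + 5·7^5 + 5·7^4 + 5·7^3 + 5·7^2 + 5·7 + 5; = 4215755; G_5 = 4215755−1 = 4215754
step 5: 4215754 = 5·7^7 + 5·7^5 + 5·7^4 + 5·7^3 + 5·7^2 + 5·7 + 4; sub 8 for 7: 5·8^8 + 5·8^5 + 5·8^4 + 5·8^3 + 5·8^2 + 5·8 + 4; = 84073324; G_6 = 84073324−1 = 84073323
step 6: 84073323 = 5·8^8 + 5·8^5 + 5·8^4 + 5·8^3 + 5·8^2 + 5·8 + 3; sub 9 for 8: 5·9^9 + 5·9^5 + 5·9^4 + 5·9^3 + 5·9^2 + 5·9 + 3; = 1937434593; G_7 = 1937434593−1 = 1937434592
step 7: 1937434592 = 5·9^9 + 5·9^5 + 5·9^4 + 5·9^3 + 5·9^2 + 5·9 + 2; sub 10 for 9: 5·10^10 + 5·10^5 + 5·10^4 + 5·10^3 + 5·10^2 + 5·10 + 2; = 50000555552; G_8 = 50000555552−1 = 50000555551
step 8: 50000555551 = 5·10^10 + 5·10^5 + 5·10^4 + 5·10^3 + 5·10^2 + 5·10 + 1; sub 11 for 10: 5·11^11 + 5·11^5 + 5·11^4 + 5·11^3 + 5·11^2 + 5·11 + 1; = 1426559238831; G_9 = 1426559238831−1 = 1426559238830

50000555551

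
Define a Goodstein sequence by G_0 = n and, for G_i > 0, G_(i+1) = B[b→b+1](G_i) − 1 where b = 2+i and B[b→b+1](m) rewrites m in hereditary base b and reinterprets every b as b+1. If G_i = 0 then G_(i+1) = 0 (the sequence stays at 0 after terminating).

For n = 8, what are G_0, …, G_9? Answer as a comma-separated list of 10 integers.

8, 80, 553, 6310, 93395, 1647195, 33554571, 774841151, 20000000211, 570623341475

G_0=8  [base 2] 2^(2 + 1)  →[2↦3]→  3^(3 + 1) = 81  −1 ⇒ G_1=80
G_1=80  [base 3] 2·3^3 + 2·3^2 + 2·3 + 2  →[3↦4]→  2·4^4 + 2·4^2 + 2·4 + 2 = 554  −1 ⇒ G_2=553
G_2=553  [base 4] 2·4^4 + 2·4^2 + 2·4 + 1  →[4↦5]→  2·5^5 + 2·5^2 + 2·5 + 1 = 6311  −1 ⇒ G_3=6310
G_3=6310  [base 5] 2·5^5 + 2·5^2 + 2·5  →[5↦6]→  2·6^6 + 2·6^2 + 2·6 = 93396  −1 ⇒ G_4=93395
G_4=93395  [base 6] 2·6^6 + 2·6^2 + 6 + 5  →[6↦7]→  2·7^7 + 2·7^2 + 7 + 5 = 1647196  −1 ⇒ G_5=1647195
G_5=1647195  [base 7] 2·7^7 + 2·7^2 + 7 + 4  →[7↦8]→  2·8^8 + 2·8^2 + 8 + 4 = 33554572  −1 ⇒ G_6=33554571
G_6=33554571  [base 8] 2·8^8 + 2·8^2 + 8 + 3  →[8↦9]→  2·9^9 + 2·9^2 + 9 + 3 = 774841152  −1 ⇒ G_7=774841151
G_7=774841151  [base 9] 2·9^9 + 2·9^2 + 9 + 2  →[9↦10]→  2·10^10 + 2·10^2 + 10 + 2 = 20000000212  −1 ⇒ G_8=20000000211
G_8=20000000211  [base 10] 2·10^10 + 2·10^2 + 10 + 1  →[10↦11]→  2·11^11 + 2·11^2 + 11 + 1 = 570623341476  −1 ⇒ G_9=570623341475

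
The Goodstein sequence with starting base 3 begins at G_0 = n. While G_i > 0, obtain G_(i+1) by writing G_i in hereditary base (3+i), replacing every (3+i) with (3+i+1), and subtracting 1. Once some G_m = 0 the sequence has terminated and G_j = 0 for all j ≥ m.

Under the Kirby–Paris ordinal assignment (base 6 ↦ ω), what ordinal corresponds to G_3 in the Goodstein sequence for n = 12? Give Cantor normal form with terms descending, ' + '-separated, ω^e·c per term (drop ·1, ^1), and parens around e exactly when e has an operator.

ω^2 + 1

12 —HB3→ 3^2 + 3 —bump→ 4^2 + 4 = 20 —(−1)→ 19
19 —HB4→ 4^2 + 3 —bump→ 5^2 + 3 = 28 —(−1)→ 27
27 —HB5→ 5^2 + 2 —bump→ 6^2 + 2 = 38 —(−1)→ 37
37 —HB6→ 6^2 + 1 —bump→ 7^2 + 1 = 50 —(−1)→ 49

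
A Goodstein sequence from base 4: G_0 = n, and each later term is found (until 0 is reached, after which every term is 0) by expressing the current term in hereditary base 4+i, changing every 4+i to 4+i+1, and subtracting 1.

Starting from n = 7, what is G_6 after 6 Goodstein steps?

5

base 4: 7 = 4 + 3; at 5: 5 + 3 = 8; next = 7
base 5: 7 = 5 + 2; at 6: 6 + 2 = 8; next = 7
base 6: 7 = 6 + 1; at 7: 7 + 1 = 8; next = 7
base 7: 7 = 7; at 8: 8 = 8; next = 7
base 8: 7 = 7; at 9: 7 = 7; next = 6
base 9: 6 = 6; at 10: 6 = 6; next = 5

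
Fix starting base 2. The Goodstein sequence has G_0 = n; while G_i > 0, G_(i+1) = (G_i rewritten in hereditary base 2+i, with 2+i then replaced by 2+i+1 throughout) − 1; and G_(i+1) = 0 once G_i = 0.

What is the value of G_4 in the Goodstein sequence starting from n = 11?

step 0: 11 = 2^(2 + 1) + 2 + 1; sub 3 for 2: 3^(3 + 1) + 3 + 1; = 85; G_1 = 85−1 = 84
step 1: 84 = 3^(3 + 1) + 3; sub 4 for 3: 4^(4 + 1) + 4; = 1028; G_2 = 1028−1 = 1027
step 2: 1027 = 4^(4 + 1) + 3; sub 5 for 4: 5^(5 + 1) + 3; = 15628; G_3 = 15628−1 = 15627
step 3: 15627 = 5^(5 + 1) + 2; sub 6 for 5: 6^(6 + 1) + 2; = 279938; G_4 = 279938−1 = 279937

279937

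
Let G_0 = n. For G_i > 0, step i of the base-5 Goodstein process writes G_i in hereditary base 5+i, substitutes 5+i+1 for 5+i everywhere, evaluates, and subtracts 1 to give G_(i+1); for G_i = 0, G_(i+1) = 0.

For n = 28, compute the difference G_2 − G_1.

12

[0] 28 ≡ 5^2 + 3 (base 5). Lift 6: 39. −1: 38.
[1] 38 ≡ 6^2 + 2 (base 6). Lift 7: 51. −1: 50.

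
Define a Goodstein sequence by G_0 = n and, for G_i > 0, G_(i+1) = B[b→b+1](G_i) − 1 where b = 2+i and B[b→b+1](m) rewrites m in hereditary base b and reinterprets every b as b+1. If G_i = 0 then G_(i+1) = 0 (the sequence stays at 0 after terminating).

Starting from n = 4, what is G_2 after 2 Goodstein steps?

41

i=0: 4 = 2^2 (b=2); 2→3: 3^3 = 27; 27−1 = 26
i=1: 26 = 2·3^2 + 2·3 + 2 (b=3); 3→4: 2·4^2 + 2·4 + 2 = 42; 42−1 = 41
i=2: 41 = 2·4^2 + 2·4 + 1 (b=4); 4→5: 2·5^2 + 2·5 + 1 = 61; 61−1 = 60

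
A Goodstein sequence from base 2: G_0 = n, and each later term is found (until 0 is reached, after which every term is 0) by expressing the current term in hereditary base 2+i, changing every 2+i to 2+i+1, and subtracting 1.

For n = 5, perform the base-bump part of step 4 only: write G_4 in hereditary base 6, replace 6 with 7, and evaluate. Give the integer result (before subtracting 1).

1198

base 2: 5 = 2^2 + 1; at 3: 3^3 + 1 = 28; next = 27
base 3: 27 = 3^3; at 4: 4^4 = 256; next = 255
base 4: 255 = 3·4^3 + 3·4^2 + 3·4 + 3; at 5: 3·5^3 + 3·5^2 + 3·5 + 3 = 468; next = 467
base 5: 467 = 3·5^3 + 3·5^2 + 3·5 + 2; at 6: 3·6^3 + 3·6^2 + 3·6 + 2 = 776; next = 775
base 6: 775 = 3·6^3 + 3·6^2 + 3·6 + 1; at 7: 3·7^3 + 3·7^2 + 3·7 + 1 = 1198; next = 1197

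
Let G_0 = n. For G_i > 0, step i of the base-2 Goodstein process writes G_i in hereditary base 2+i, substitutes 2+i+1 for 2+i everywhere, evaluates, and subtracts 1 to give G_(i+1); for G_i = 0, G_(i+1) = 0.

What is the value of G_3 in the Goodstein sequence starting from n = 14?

18750

i=0: 14 = 2^(2 + 1) + 2^2 + 2 (b=2); 2→3: 3^(3 + 1) + 3^3 + 3 = 111; 111−1 = 110
i=1: 110 = 3^(3 + 1) + 3^3 + 2 (b=3); 3→4: 4^(4 + 1) + 4^4 + 2 = 1282; 1282−1 = 1281
i=2: 1281 = 4^(4 + 1) + 4^4 + 1 (b=4); 4→5: 5^(5 + 1) + 5^5 + 1 = 18751; 18751−1 = 18750
i=3: 18750 = 5^(5 + 1) + 5^5 (b=5); 5→6: 6^(6 + 1) + 6^6 = 326592; 326592−1 = 326591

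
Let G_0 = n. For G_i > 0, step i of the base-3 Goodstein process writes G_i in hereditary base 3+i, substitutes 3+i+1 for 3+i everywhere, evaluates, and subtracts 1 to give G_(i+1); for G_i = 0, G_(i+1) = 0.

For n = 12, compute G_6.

69

G_0 = 12. HB_3(12) = 3^2 + 3. Bump = 20. G_1 = 19.
G_1 = 19. HB_4(19) = 4^2 + 3. Bump = 28. G_2 = 27.
G_2 = 27. HB_5(27) = 5^2 + 2. Bump = 38. G_3 = 37.
G_3 = 37. HB_6(37) = 6^2 + 1. Bump = 50. G_4 = 49.
G_4 = 49. HB_7(49) = 7^2. Bump = 64. G_5 = 63.
G_5 = 63. HB_8(63) = 7·8 + 7. Bump = 70. G_6 = 69.
G_6 = 69. HB_9(69) = 7·9 + 6. Bump = 76. G_7 = 75.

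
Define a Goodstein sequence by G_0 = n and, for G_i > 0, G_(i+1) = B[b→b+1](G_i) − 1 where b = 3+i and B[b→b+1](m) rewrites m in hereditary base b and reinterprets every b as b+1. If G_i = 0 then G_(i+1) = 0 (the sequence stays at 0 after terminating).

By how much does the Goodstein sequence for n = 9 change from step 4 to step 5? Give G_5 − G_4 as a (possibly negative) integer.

G_0 = 9. HB_3(9) = 3^2. Bump = 16. G_1 = 15.
G_1 = 15. HB_4(15) = 3·4 + 3. Bump = 18. G_2 = 17.
G_2 = 17. HB_5(17) = 3·5 + 2. Bump = 20. G_3 = 19.
G_3 = 19. HB_6(19) = 3·6 + 1. Bump = 22. G_4 = 21.
G_4 = 21. HB_7(21) = 3·7. Bump = 24. G_5 = 23.

2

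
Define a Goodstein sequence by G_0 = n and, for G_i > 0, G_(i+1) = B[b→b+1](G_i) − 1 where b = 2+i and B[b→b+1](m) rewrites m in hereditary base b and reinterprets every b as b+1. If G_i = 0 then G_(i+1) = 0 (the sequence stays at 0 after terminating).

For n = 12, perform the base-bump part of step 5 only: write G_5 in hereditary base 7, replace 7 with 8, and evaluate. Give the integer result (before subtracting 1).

134217868

step 0: 12 = 2^(2 + 1) + 2^2; sub 3 for 2: 3^(3 + 1) + 3^3; = 108; G_1 = 108−1 = 107
step 1: 107 = 3^(3 + 1) + 2·3^2 + 2·3 + 2; sub 4 for 3: 4^(4 + 1) + 2·4^2 + 2·4 + 2; = 1066; G_2 = 1066−1 = 1065
step 2: 1065 = 4^(4 + 1) + 2·4^2 + 2·4 + 1; sub 5 for 4: 5^(5 + 1) + 2·5^2 + 2·5 + 1; = 15686; G_3 = 15686−1 = 15685
step 3: 15685 = 5^(5 + 1) + 2·5^2 + 2·5; sub 6 for 5: 6^(6 + 1) + 2·6^2 + 2·6; = 280020; G_4 = 280020−1 = 280019
step 4: 280019 = 6^(6 + 1) + 2·6^2 + 6 + 5; sub 7 for 6: 7^(7 + 1) + 2·7^2 + 7 + 5; = 5764911; G_5 = 5764911−1 = 5764910
step 5: 5764910 = 7^(7 + 1) + 2·7^2 + 7 + 4; sub 8 for 7: 8^(8 + 1) + 2·8^2 + 8 + 4; = 134217868; G_6 = 134217868−1 = 134217867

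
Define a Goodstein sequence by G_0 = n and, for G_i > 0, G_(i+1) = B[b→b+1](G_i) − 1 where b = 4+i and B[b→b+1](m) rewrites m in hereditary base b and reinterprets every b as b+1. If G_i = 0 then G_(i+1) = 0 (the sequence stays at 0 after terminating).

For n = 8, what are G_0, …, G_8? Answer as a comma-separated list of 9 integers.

8 —HB4→ 2·4 —bump→ 2·5 = 10 —(−1)→ 9
9 —HB5→ 5 + 4 —bump→ 6 + 4 = 10 —(−1)→ 9
9 —HB6→ 6 + 3 —bump→ 7 + 3 = 10 —(−1)→ 9
9 —HB7→ 7 + 2 —bump→ 8 + 2 = 10 —(−1)→ 9
9 —HB8→ 8 + 1 —bump→ 9 + 1 = 10 —(−1)→ 9
9 —HB9→ 9 —bump→ 10 = 10 —(−1)→ 9
9 —HB10→ 9 —bump→ 9 = 9 —(−1)→ 8
8 —HB11→ 8 —bump→ 8 = 8 —(−1)→ 7

8, 9, 9, 9, 9, 9, 9, 8, 7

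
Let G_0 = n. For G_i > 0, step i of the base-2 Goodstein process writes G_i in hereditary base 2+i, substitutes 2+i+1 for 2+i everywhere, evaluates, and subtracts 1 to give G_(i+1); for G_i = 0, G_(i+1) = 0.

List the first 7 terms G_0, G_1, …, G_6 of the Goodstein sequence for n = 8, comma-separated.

base 2: 8 = 2^(2 + 1); at 3: 3^(3 + 1) = 81; next = 80
base 3: 80 = 2·3^3 + 2·3^2 + 2·3 + 2; at 4: 2·4^4 + 2·4^2 + 2·4 + 2 = 554; next = 553
base 4: 553 = 2·4^4 + 2·4^2 + 2·4 + 1; at 5: 2·5^5 + 2·5^2 + 2·5 + 1 = 6311; next = 6310
base 5: 6310 = 2·5^5 + 2·5^2 + 2·5; at 6: 2·6^6 + 2·6^2 + 2·6 = 93396; next = 93395
base 6: 93395 = 2·6^6 + 2·6^2 + 6 + 5; at 7: 2·7^7 + 2·7^2 + 7 + 5 = 1647196; next = 1647195
base 7: 1647195 = 2·7^7 + 2·7^2 + 7 + 4; at 8: 2·8^8 + 2·8^2 + 8 + 4 = 33554572; next = 33554571

8, 80, 553, 6310, 93395, 1647195, 33554571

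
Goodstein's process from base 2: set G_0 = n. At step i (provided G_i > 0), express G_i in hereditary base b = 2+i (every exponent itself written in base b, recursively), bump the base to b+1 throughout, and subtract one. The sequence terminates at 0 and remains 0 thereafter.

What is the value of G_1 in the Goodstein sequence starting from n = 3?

step 0: 3 = 2 + 1; sub 3 for 2: 3 + 1; = 4; G_1 = 4−1 = 3
step 1: 3 = 3; sub 4 for 3: 4; = 4; G_2 = 4−1 = 3

3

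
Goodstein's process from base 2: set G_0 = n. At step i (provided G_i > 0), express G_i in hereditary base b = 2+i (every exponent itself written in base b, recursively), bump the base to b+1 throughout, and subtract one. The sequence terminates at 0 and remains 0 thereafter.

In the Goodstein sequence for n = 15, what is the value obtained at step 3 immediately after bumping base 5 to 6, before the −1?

step 0: 15 = 2^(2 + 1) + 2^2 + 2 + 1; sub 3 for 2: 3^(3 + 1) + 3^3 + 3 + 1; = 112; G_1 = 112−1 = 111
step 1: 111 = 3^(3 + 1) + 3^3 + 3; sub 4 for 3: 4^(4 + 1) + 4^4 + 4; = 1284; G_2 = 1284−1 = 1283
step 2: 1283 = 4^(4 + 1) + 4^4 + 3; sub 5 for 4: 5^(5 + 1) + 5^5 + 3; = 18753; G_3 = 18753−1 = 18752
step 3: 18752 = 5^(5 + 1) + 5^5 + 2; sub 6 for 5: 6^(6 + 1) + 6^6 + 2; = 326594; G_4 = 326594−1 = 326593

326594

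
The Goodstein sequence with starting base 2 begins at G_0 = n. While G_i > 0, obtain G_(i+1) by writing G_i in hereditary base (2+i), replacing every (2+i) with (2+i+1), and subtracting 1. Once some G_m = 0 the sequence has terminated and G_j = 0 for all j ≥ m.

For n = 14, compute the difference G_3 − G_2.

G_0=14  [base 2] 2^(2 + 1) + 2^2 + 2  →[2↦3]→  3^(3 + 1) + 3^3 + 3 = 111  −1 ⇒ G_1=110
G_1=110  [base 3] 3^(3 + 1) + 3^3 + 2  →[3↦4]→  4^(4 + 1) + 4^4 + 2 = 1282  −1 ⇒ G_2=1281
G_2=1281  [base 4] 4^(4 + 1) + 4^4 + 1  →[4↦5]→  5^(5 + 1) + 5^5 + 1 = 18751  −1 ⇒ G_3=18750

17469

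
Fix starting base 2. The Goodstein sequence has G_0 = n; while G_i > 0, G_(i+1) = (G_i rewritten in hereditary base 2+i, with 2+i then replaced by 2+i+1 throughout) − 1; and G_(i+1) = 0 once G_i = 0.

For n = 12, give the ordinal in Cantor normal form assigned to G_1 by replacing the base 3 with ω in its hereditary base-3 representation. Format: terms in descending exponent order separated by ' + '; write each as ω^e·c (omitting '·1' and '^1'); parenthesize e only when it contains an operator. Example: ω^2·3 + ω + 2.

ω^(ω + 1) + ω^2·2 + ω·2 + 2

[0] 12 ≡ 2^(2 + 1) + 2^2 (base 2). Lift 3: 108. −1: 107.
[1] 107 ≡ 3^(3 + 1) + 2·3^2 + 2·3 + 2 (base 3). Lift 4: 1066. −1: 1065.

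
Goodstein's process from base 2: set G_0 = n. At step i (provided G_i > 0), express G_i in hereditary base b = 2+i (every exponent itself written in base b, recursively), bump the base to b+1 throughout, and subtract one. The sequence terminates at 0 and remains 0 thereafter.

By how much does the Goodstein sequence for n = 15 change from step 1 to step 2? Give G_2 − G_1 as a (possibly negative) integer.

G_0 = 15. HB_2(15) = 2^(2 + 1) + 2^2 + 2 + 1. Bump = 112. G_1 = 111.
G_1 = 111. HB_3(111) = 3^(3 + 1) + 3^3 + 3. Bump = 1284. G_2 = 1283.

1172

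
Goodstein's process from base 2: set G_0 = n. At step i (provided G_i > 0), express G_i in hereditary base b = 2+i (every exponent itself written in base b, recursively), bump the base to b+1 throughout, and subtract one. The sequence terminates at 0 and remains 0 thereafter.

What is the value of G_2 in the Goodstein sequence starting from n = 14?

[0] 14 ≡ 2^(2 + 1) + 2^2 + 2 (base 2). Lift 3: 111. −1: 110.
[1] 110 ≡ 3^(3 + 1) + 3^3 + 2 (base 3). Lift 4: 1282. −1: 1281.

1281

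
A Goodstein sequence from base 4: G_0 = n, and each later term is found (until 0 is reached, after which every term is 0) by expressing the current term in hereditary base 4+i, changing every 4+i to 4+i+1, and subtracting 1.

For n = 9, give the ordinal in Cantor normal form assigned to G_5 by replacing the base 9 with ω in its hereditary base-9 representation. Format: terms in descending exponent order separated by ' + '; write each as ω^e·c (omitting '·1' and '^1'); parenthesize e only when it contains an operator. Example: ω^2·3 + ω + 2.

ω + 2

G_0=9  [base 4] 2·4 + 1  →[4↦5]→  2·5 + 1 = 11  −1 ⇒ G_1=10
G_1=10  [base 5] 2·5  →[5↦6]→  2·6 = 12  −1 ⇒ G_2=11
G_2=11  [base 6] 6 + 5  →[6↦7]→  7 + 5 = 12  −1 ⇒ G_3=11
G_3=11  [base 7] 7 + 4  →[7↦8]→  8 + 4 = 12  −1 ⇒ G_4=11
G_4=11  [base 8] 8 + 3  →[8↦9]→  9 + 3 = 12  −1 ⇒ G_5=11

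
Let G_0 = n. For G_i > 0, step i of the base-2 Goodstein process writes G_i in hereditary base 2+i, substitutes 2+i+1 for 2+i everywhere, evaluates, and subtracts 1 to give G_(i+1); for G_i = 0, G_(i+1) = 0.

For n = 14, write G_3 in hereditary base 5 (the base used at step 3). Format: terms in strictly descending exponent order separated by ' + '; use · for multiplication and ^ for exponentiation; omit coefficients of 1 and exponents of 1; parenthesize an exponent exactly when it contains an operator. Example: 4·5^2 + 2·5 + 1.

5^(5 + 1) + 5^5

(0) 14|_2 = 2^(2 + 1) + 2^2 + 2 ↦ 3^(3 + 1) + 3^3 + 3|_3 = 111 ⇒ 110
(1) 110|_3 = 3^(3 + 1) + 3^3 + 2 ↦ 4^(4 + 1) + 4^4 + 2|_4 = 1282 ⇒ 1281
(2) 1281|_4 = 4^(4 + 1) + 4^4 + 1 ↦ 5^(5 + 1) + 5^5 + 1|_5 = 18751 ⇒ 18750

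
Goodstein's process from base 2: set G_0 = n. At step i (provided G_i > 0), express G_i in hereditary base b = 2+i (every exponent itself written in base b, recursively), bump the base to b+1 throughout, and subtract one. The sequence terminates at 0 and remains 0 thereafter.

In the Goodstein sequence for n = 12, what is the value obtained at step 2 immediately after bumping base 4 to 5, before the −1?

15686

[0] 12 ≡ 2^(2 + 1) + 2^2 (base 2). Lift 3: 108. −1: 107.
[1] 107 ≡ 3^(3 + 1) + 2·3^2 + 2·3 + 2 (base 3). Lift 4: 1066. −1: 1065.
[2] 1065 ≡ 4^(4 + 1) + 2·4^2 + 2·4 + 1 (base 4). Lift 5: 15686. −1: 15685.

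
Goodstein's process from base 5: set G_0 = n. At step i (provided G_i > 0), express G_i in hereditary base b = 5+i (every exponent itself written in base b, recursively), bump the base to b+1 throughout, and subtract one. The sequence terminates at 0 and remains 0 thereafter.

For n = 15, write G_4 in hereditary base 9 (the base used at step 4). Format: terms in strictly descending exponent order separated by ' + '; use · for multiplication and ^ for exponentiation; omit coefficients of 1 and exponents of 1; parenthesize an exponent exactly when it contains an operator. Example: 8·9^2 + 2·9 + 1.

2·9 + 2

15 —HB5→ 3·5 —bump→ 3·6 = 18 —(−1)→ 17
17 —HB6→ 2·6 + 5 —bump→ 2·7 + 5 = 19 —(−1)→ 18
18 —HB7→ 2·7 + 4 —bump→ 2·8 + 4 = 20 —(−1)→ 19
19 —HB8→ 2·8 + 3 —bump→ 2·9 + 3 = 21 —(−1)→ 20
20 —HB9→ 2·9 + 2 —bump→ 2·10 + 2 = 22 —(−1)→ 21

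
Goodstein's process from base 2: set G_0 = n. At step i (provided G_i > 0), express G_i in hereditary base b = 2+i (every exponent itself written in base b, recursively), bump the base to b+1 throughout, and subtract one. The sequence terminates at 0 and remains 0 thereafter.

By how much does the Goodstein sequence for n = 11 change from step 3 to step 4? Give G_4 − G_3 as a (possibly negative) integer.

G_0=11  [base 2] 2^(2 + 1) + 2 + 1  →[2↦3]→  3^(3 + 1) + 3 + 1 = 85  −1 ⇒ G_1=84
G_1=84  [base 3] 3^(3 + 1) + 3  →[3↦4]→  4^(4 + 1) + 4 = 1028  −1 ⇒ G_2=1027
G_2=1027  [base 4] 4^(4 + 1) + 3  →[4↦5]→  5^(5 + 1) + 3 = 15628  −1 ⇒ G_3=15627
G_3=15627  [base 5] 5^(5 + 1) + 2  →[5↦6]→  6^(6 + 1) + 2 = 279938  −1 ⇒ G_4=279937

264310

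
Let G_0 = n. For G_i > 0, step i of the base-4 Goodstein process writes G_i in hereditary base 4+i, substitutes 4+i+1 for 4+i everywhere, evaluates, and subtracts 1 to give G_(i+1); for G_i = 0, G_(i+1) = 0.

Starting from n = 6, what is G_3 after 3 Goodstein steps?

[0] 6 ≡ 4 + 2 (base 4). Lift 5: 7. −1: 6.
[1] 6 ≡ 5 + 1 (base 5). Lift 6: 7. −1: 6.
[2] 6 ≡ 6 (base 6). Lift 7: 7. −1: 6.

6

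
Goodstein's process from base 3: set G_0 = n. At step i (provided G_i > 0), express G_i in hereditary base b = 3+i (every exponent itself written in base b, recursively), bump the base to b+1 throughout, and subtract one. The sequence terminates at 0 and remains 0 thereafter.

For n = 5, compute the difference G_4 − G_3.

step 0: 5 = 3 + 2; sub 4 for 3: 4 + 2; = 6; G_1 = 6−1 = 5
step 1: 5 = 4 + 1; sub 5 for 4: 5 + 1; = 6; G_2 = 6−1 = 5
step 2: 5 = 5; sub 6 for 5: 6; = 6; G_3 = 6−1 = 5
step 3: 5 = 5; sub 7 for 6: 5; = 5; G_4 = 5−1 = 4

-1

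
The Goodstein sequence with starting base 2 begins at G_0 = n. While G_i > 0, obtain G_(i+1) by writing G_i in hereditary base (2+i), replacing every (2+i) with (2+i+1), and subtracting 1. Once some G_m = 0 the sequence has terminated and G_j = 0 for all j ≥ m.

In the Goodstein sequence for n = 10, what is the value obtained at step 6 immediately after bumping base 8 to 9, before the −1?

1937434593

10 —HB2→ 2^(2 + 1) + 2 —bump→ 3^(3 + 1) + 3 = 84 —(−1)→ 83
83 —HB3→ 3^(3 + 1) + 2 —bump→ 4^(4 + 1) + 2 = 1026 —(−1)→ 1025
1025 —HB4→ 4^(4 + 1) + 1 —bump→ 5^(5 + 1) + 1 = 15626 —(−1)→ 15625
15625 —HB5→ 5^(5 + 1) —bump→ 6^(6 + 1) = 279936 —(−1)→ 279935
279935 —HB6→ 5·6^6 + 5·6^5 + 5·6^4 + 5·6^3 + 5·6^2 + 5·6 + 5 —bump→ 5·7^7 + 5·7^5 + 5·7^4 + 5·7^3 + 5·7^2 + 5·7 + 5 = 4215755 —(−1)→ 4215754
4215754 —HB7→ 5·7^7 + 5·7^5 + 5·7^4 + 5·7^3 + 5·7^2 + 5·7 + 4 —bump→ 5·8^8 + 5·8^5 + 5·8^4 + 5·8^3 + 5·8^2 + 5·8 + 4 = 84073324 —(−1)→ 84073323
84073323 —HB8→ 5·8^8 + 5·8^5 + 5·8^4 + 5·8^3 + 5·8^2 + 5·8 + 3 —bump→ 5·9^9 + 5·9^5 + 5·9^4 + 5·9^3 + 5·9^2 + 5·9 + 3 = 1937434593 —(−1)→ 1937434592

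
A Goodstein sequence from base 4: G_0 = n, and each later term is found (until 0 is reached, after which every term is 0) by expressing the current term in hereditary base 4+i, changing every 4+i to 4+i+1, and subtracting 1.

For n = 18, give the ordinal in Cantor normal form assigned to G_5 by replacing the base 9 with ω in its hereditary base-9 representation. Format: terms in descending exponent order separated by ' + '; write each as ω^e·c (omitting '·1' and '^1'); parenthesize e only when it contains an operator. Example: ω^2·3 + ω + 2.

base 4: 18 = 4^2 + 2; at 5: 5^2 + 2 = 27; next = 26
base 5: 26 = 5^2 + 1; at 6: 6^2 + 1 = 37; next = 36
base 6: 36 = 6^2; at 7: 7^2 = 49; next = 48
base 7: 48 = 6·7 + 6; at 8: 6·8 + 6 = 54; next = 53
base 8: 53 = 6·8 + 5; at 9: 6·9 + 5 = 59; next = 58

ω·6 + 4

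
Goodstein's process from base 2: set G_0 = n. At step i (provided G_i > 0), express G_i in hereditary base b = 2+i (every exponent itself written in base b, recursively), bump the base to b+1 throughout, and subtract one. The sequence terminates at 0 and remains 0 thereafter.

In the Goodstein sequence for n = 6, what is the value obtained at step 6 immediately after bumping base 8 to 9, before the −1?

step 0: 6 = 2^2 + 2; sub 3 for 2: 3^3 + 3; = 30; G_1 = 30−1 = 29
step 1: 29 = 3^3 + 2; sub 4 for 3: 4^4 + 2; = 258; G_2 = 258−1 = 257
step 2: 257 = 4^4 + 1; sub 5 for 4: 5^5 + 1; = 3126; G_3 = 3126−1 = 3125
step 3: 3125 = 5^5; sub 6 for 5: 6^6; = 46656; G_4 = 46656−1 = 46655
step 4: 46655 = 5·6^5 + 5·6^4 + 5·6^3 + 5·6^2 + 5·6 + 5; sub 7 for 6: 5·7^5 + 5·7^4 + 5·7^3 + 5·7^2 + 5·7 + 5; = 98040; G_5 = 98040−1 = 98039
step 5: 98039 = 5·7^5 + 5·7^4 + 5·7^3 + 5·7^2 + 5·7 + 4; sub 8 for 7: 5·8^5 + 5·8^4 + 5·8^3 + 5·8^2 + 5·8 + 4; = 187244; G_6 = 187244−1 = 187243
step 6: 187243 = 5·8^5 + 5·8^4 + 5·8^3 + 5·8^2 + 5·8 + 3; sub 9 for 8: 5·9^5 + 5·9^4 + 5·9^3 + 5·9^2 + 5·9 + 3; = 332148; G_7 = 332148−1 = 332147

332148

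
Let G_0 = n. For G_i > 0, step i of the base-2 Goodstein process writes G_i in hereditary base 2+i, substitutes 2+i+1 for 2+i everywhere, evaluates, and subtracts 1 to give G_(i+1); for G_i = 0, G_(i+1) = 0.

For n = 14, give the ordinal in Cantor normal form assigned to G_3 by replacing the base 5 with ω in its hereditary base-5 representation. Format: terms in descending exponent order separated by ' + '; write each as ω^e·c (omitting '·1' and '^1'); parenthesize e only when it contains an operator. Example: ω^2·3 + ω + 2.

ω^(ω + 1) + ω^ω

14 —HB2→ 2^(2 + 1) + 2^2 + 2 —bump→ 3^(3 + 1) + 3^3 + 3 = 111 —(−1)→ 110
110 —HB3→ 3^(3 + 1) + 3^3 + 2 —bump→ 4^(4 + 1) + 4^4 + 2 = 1282 —(−1)→ 1281
1281 —HB4→ 4^(4 + 1) + 4^4 + 1 —bump→ 5^(5 + 1) + 5^5 + 1 = 18751 —(−1)→ 18750
18750 —HB5→ 5^(5 + 1) + 5^5 —bump→ 6^(6 + 1) + 6^6 = 326592 —(−1)→ 326591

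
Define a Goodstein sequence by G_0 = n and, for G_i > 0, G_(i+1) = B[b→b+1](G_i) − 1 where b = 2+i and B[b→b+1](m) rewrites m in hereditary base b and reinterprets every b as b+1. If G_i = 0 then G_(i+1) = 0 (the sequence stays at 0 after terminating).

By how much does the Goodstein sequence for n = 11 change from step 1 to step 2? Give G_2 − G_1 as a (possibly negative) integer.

G_0=11  [base 2] 2^(2 + 1) + 2 + 1  →[2↦3]→  3^(3 + 1) + 3 + 1 = 85  −1 ⇒ G_1=84
G_1=84  [base 3] 3^(3 + 1) + 3  →[3↦4]→  4^(4 + 1) + 4 = 1028  −1 ⇒ G_2=1027

943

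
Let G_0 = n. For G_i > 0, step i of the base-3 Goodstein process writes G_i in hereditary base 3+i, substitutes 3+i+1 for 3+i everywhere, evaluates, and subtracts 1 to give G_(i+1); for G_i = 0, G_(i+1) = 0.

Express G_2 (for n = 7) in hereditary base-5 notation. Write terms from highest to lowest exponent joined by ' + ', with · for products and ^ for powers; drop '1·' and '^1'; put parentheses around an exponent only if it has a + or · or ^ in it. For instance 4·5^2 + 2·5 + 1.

5 + 4

i=0: 7 = 2·3 + 1 (b=3); 3→4: 2·4 + 1 = 9; 9−1 = 8
i=1: 8 = 2·4 (b=4); 4→5: 2·5 = 10; 10−1 = 9
i=2: 9 = 5 + 4 (b=5); 5→6: 6 + 4 = 10; 10−1 = 9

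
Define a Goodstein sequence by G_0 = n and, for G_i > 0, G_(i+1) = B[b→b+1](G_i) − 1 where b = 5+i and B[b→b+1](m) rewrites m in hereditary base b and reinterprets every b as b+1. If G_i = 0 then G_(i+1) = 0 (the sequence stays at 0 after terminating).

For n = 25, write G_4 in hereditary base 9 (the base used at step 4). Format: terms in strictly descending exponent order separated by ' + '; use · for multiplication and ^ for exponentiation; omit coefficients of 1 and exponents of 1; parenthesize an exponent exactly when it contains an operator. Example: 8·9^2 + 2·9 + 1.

5·9 + 2

25 —HB5→ 5^2 —bump→ 6^2 = 36 —(−1)→ 35
35 —HB6→ 5·6 + 5 —bump→ 5·7 + 5 = 40 —(−1)→ 39
39 —HB7→ 5·7 + 4 —bump→ 5·8 + 4 = 44 —(−1)→ 43
43 —HB8→ 5·8 + 3 —bump→ 5·9 + 3 = 48 —(−1)→ 47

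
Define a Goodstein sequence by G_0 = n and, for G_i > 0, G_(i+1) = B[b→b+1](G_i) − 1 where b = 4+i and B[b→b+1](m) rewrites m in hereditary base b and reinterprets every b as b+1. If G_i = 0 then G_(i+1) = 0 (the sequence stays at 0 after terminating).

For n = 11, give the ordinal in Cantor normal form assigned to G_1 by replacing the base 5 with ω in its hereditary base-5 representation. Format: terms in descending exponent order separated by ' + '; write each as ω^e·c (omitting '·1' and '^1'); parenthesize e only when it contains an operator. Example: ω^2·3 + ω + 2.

base 4: 11 = 2·4 + 3; at 5: 2·5 + 3 = 13; next = 12
base 5: 12 = 2·5 + 2; at 6: 2·6 + 2 = 14; next = 13

ω·2 + 2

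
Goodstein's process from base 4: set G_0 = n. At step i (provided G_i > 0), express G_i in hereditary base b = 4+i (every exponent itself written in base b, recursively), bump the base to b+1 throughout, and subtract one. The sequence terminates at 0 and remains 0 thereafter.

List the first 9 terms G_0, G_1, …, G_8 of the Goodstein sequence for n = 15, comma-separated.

15, 17, 19, 21, 23, 24, 25, 26, 27

G_0 = 15. HB_4(15) = 3·4 + 3. Bump = 18. G_1 = 17.
G_1 = 17. HB_5(17) = 3·5 + 2. Bump = 20. G_2 = 19.
G_2 = 19. HB_6(19) = 3·6 + 1. Bump = 22. G_3 = 21.
G_3 = 21. HB_7(21) = 3·7. Bump = 24. G_4 = 23.
G_4 = 23. HB_8(23) = 2·8 + 7. Bump = 25. G_5 = 24.
G_5 = 24. HB_9(24) = 2·9 + 6. Bump = 26. G_6 = 25.
G_6 = 25. HB_10(25) = 2·10 + 5. Bump = 27. G_7 = 26.
G_7 = 26. HB_11(26) = 2·11 + 4. Bump = 28. G_8 = 27.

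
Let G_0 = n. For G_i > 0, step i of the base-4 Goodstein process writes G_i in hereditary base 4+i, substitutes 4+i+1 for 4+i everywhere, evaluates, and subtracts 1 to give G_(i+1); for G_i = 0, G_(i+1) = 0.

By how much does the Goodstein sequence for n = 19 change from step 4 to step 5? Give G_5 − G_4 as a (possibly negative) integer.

19 —HB4→ 4^2 + 3 —bump→ 5^2 + 3 = 28 —(−1)→ 27
27 —HB5→ 5^2 + 2 —bump→ 6^2 + 2 = 38 —(−1)→ 37
37 —HB6→ 6^2 + 1 —bump→ 7^2 + 1 = 50 —(−1)→ 49
49 —HB7→ 7^2 —bump→ 8^2 = 64 —(−1)→ 63
63 —HB8→ 7·8 + 7 —bump→ 7·9 + 7 = 70 —(−1)→ 69

6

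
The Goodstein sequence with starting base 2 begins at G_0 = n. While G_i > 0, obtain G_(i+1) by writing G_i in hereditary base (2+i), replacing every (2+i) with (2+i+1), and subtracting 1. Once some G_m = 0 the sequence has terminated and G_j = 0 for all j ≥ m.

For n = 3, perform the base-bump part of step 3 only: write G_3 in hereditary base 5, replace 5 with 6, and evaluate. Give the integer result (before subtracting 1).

2

i=0: 3 = 2 + 1 (b=2); 2→3: 3 + 1 = 4; 4−1 = 3
i=1: 3 = 3 (b=3); 3→4: 4 = 4; 4−1 = 3
i=2: 3 = 3 (b=4); 4→5: 3 = 3; 3−1 = 2
i=3: 2 = 2 (b=5); 5→6: 2 = 2; 2−1 = 1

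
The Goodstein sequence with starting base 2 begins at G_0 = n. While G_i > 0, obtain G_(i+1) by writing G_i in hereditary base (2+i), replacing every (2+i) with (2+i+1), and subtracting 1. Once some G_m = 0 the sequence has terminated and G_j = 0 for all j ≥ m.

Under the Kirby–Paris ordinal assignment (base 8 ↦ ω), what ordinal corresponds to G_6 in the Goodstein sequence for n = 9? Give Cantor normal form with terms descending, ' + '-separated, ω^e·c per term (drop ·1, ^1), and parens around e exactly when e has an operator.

9 —HB2→ 2^(2 + 1) + 1 —bump→ 3^(3 + 1) + 1 = 82 —(−1)→ 81
81 —HB3→ 3^(3 + 1) —bump→ 4^(4 + 1) = 1024 —(−1)→ 1023
1023 —HB4→ 3·4^4 + 3·4^3 + 3·4^2 + 3·4 + 3 —bump→ 3·5^5 + 3·5^3 + 3·5^2 + 3·5 + 3 = 9843 —(−1)→ 9842
9842 —HB5→ 3·5^5 + 3·5^3 + 3·5^2 + 3·5 + 2 —bump→ 3·6^6 + 3·6^3 + 3·6^2 + 3·6 + 2 = 140744 —(−1)→ 140743
140743 —HB6→ 3·6^6 + 3·6^3 + 3·6^2 + 3·6 + 1 —bump→ 3·7^7 + 3·7^3 + 3·7^2 + 3·7 + 1 = 2471827 —(−1)→ 2471826
2471826 —HB7→ 3·7^7 + 3·7^3 + 3·7^2 + 3·7 —bump→ 3·8^8 + 3·8^3 + 3·8^2 + 3·8 = 50333400 —(−1)→ 50333399
50333399 —HB8→ 3·8^8 + 3·8^3 + 3·8^2 + 2·8 + 7 —bump→ 3·9^9 + 3·9^3 + 3·9^2 + 2·9 + 7 = 1162263922 —(−1)→ 1162263921

ω^ω·3 + ω^3·3 + ω^2·3 + ω·2 + 7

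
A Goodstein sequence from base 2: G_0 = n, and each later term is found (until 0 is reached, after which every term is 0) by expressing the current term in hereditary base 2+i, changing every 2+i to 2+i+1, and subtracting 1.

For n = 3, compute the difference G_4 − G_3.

-1

step 0: 3 = 2 + 1; sub 3 for 2: 3 + 1; = 4; G_1 = 4−1 = 3
step 1: 3 = 3; sub 4 for 3: 4; = 4; G_2 = 4−1 = 3
step 2: 3 = 3; sub 5 for 4: 3; = 3; G_3 = 3−1 = 2
step 3: 2 = 2; sub 6 for 5: 2; = 2; G_4 = 2−1 = 1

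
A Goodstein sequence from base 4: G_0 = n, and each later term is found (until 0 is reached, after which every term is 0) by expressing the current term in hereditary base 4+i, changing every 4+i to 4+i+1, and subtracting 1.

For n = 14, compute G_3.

20

i=0: 14 = 3·4 + 2 (b=4); 4→5: 3·5 + 2 = 17; 17−1 = 16
i=1: 16 = 3·5 + 1 (b=5); 5→6: 3·6 + 1 = 19; 19−1 = 18
i=2: 18 = 3·6 (b=6); 6→7: 3·7 = 21; 21−1 = 20
i=3: 20 = 2·7 + 6 (b=7); 7→8: 2·8 + 6 = 22; 22−1 = 21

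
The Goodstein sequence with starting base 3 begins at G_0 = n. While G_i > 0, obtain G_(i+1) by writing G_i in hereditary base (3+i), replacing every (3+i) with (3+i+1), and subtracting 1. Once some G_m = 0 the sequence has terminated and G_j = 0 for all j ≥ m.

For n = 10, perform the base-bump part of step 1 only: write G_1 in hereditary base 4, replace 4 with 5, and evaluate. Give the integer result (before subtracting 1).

25

[0] 10 ≡ 3^2 + 1 (base 3). Lift 4: 17. −1: 16.
[1] 16 ≡ 4^2 (base 4). Lift 5: 25. −1: 24.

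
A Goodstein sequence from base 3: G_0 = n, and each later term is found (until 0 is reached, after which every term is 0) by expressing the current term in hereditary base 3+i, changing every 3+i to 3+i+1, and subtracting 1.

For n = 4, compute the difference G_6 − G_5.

-1

step 0: 4 = 3 + 1; sub 4 for 3: 4 + 1; = 5; G_1 = 5−1 = 4
step 1: 4 = 4; sub 5 for 4: 5; = 5; G_2 = 5−1 = 4
step 2: 4 = 4; sub 6 for 5: 4; = 4; G_3 = 4−1 = 3
step 3: 3 = 3; sub 7 for 6: 3; = 3; G_4 = 3−1 = 2
step 4: 2 = 2; sub 8 for 7: 2; = 2; G_5 = 2−1 = 1
step 5: 1 = 1; sub 9 for 8: 1; = 1; G_6 = 1−1 = 0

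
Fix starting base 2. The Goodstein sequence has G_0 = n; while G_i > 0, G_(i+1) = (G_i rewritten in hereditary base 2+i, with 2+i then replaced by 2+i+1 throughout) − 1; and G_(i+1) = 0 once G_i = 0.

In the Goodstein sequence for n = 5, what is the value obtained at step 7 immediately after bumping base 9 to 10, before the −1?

3326

(0) 5|_2 = 2^2 + 1 ↦ 3^3 + 1|_3 = 28 ⇒ 27
(1) 27|_3 = 3^3 ↦ 4^4|_4 = 256 ⇒ 255
(2) 255|_4 = 3·4^3 + 3·4^2 + 3·4 + 3 ↦ 3·5^3 + 3·5^2 + 3·5 + 3|_5 = 468 ⇒ 467
(3) 467|_5 = 3·5^3 + 3·5^2 + 3·5 + 2 ↦ 3·6^3 + 3·6^2 + 3·6 + 2|_6 = 776 ⇒ 775
(4) 775|_6 = 3·6^3 + 3·6^2 + 3·6 + 1 ↦ 3·7^3 + 3·7^2 + 3·7 + 1|_7 = 1198 ⇒ 1197
(5) 1197|_7 = 3·7^3 + 3·7^2 + 3·7 ↦ 3·8^3 + 3·8^2 + 3·8|_8 = 1752 ⇒ 1751
(6) 1751|_8 = 3·8^3 + 3·8^2 + 2·8 + 7 ↦ 3·9^3 + 3·9^2 + 2·9 + 7|_9 = 2455 ⇒ 2454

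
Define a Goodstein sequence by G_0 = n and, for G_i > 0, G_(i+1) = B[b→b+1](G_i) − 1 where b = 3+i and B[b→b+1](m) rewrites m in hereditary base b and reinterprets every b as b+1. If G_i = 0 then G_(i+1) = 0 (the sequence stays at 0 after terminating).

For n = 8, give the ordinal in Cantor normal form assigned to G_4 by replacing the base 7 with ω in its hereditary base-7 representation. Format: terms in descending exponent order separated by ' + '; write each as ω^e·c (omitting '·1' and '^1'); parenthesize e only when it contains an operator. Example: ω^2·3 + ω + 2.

ω + 4

G_0=8  [base 3] 2·3 + 2  →[3↦4]→  2·4 + 2 = 10  −1 ⇒ G_1=9
G_1=9  [base 4] 2·4 + 1  →[4↦5]→  2·5 + 1 = 11  −1 ⇒ G_2=10
G_2=10  [base 5] 2·5  →[5↦6]→  2·6 = 12  −1 ⇒ G_3=11
G_3=11  [base 6] 6 + 5  →[6↦7]→  7 + 5 = 12  −1 ⇒ G_4=11
G_4=11  [base 7] 7 + 4  →[7↦8]→  8 + 4 = 12  −1 ⇒ G_5=11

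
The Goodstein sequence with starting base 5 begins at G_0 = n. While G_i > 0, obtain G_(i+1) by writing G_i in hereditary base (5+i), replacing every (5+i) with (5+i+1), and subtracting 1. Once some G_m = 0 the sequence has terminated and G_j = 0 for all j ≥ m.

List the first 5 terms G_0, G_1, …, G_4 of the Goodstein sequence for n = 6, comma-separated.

(0) 6|_5 = 5 + 1 ↦ 6 + 1|_6 = 7 ⇒ 6
(1) 6|_6 = 6 ↦ 7|_7 = 7 ⇒ 6
(2) 6|_7 = 6 ↦ 6|_8 = 6 ⇒ 5
(3) 5|_8 = 5 ↦ 5|_9 = 5 ⇒ 4

6, 6, 6, 5, 4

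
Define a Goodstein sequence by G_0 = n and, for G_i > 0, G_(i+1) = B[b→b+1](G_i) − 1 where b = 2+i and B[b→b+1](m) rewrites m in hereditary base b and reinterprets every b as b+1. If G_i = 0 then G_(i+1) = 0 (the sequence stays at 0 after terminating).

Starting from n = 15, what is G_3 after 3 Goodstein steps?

18752

(0) 15|_2 = 2^(2 + 1) + 2^2 + 2 + 1 ↦ 3^(3 + 1) + 3^3 + 3 + 1|_3 = 112 ⇒ 111
(1) 111|_3 = 3^(3 + 1) + 3^3 + 3 ↦ 4^(4 + 1) + 4^4 + 4|_4 = 1284 ⇒ 1283
(2) 1283|_4 = 4^(4 + 1) + 4^4 + 3 ↦ 5^(5 + 1) + 5^5 + 3|_5 = 18753 ⇒ 18752
(3) 18752|_5 = 5^(5 + 1) + 5^5 + 2 ↦ 6^(6 + 1) + 6^6 + 2|_6 = 326594 ⇒ 326593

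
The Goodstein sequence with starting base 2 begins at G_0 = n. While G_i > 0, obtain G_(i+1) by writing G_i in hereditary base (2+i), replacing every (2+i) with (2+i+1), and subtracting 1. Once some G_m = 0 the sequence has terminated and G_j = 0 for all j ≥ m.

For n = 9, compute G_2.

1023

[0] 9 ≡ 2^(2 + 1) + 1 (base 2). Lift 3: 82. −1: 81.
[1] 81 ≡ 3^(3 + 1) (base 3). Lift 4: 1024. −1: 1023.
[2] 1023 ≡ 3·4^4 + 3·4^3 + 3·4^2 + 3·4 + 3 (base 4). Lift 5: 9843. −1: 9842.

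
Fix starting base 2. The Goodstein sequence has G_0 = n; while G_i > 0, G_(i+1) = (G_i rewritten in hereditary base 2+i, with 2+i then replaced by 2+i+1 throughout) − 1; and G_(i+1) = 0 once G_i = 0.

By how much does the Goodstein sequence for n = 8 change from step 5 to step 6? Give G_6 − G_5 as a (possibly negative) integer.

i=0: 8 = 2^(2 + 1) (b=2); 2→3: 3^(3 + 1) = 81; 81−1 = 80
i=1: 80 = 2·3^3 + 2·3^2 + 2·3 + 2 (b=3); 3→4: 2·4^4 + 2·4^2 + 2·4 + 2 = 554; 554−1 = 553
i=2: 553 = 2·4^4 + 2·4^2 + 2·4 + 1 (b=4); 4→5: 2·5^5 + 2·5^2 + 2·5 + 1 = 6311; 6311−1 = 6310
i=3: 6310 = 2·5^5 + 2·5^2 + 2·5 (b=5); 5→6: 2·6^6 + 2·6^2 + 2·6 = 93396; 93396−1 = 93395
i=4: 93395 = 2·6^6 + 2·6^2 + 6 + 5 (b=6); 6→7: 2·7^7 + 2·7^2 + 7 + 5 = 1647196; 1647196−1 = 1647195
i=5: 1647195 = 2·7^7 + 2·7^2 + 7 + 4 (b=7); 7→8: 2·8^8 + 2·8^2 + 8 + 4 = 33554572; 33554572−1 = 33554571

31907376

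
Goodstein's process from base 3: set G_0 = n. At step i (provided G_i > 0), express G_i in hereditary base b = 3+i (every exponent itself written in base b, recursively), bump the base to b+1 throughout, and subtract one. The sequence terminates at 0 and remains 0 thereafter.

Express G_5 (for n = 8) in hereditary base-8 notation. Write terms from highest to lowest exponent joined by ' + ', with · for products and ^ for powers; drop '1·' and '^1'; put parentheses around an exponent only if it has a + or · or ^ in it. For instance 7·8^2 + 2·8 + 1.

8 + 3

i=0: 8 = 2·3 + 2 (b=3); 3→4: 2·4 + 2 = 10; 10−1 = 9
i=1: 9 = 2·4 + 1 (b=4); 4→5: 2·5 + 1 = 11; 11−1 = 10
i=2: 10 = 2·5 (b=5); 5→6: 2·6 = 12; 12−1 = 11
i=3: 11 = 6 + 5 (b=6); 6→7: 7 + 5 = 12; 12−1 = 11
i=4: 11 = 7 + 4 (b=7); 7→8: 8 + 4 = 12; 12−1 = 11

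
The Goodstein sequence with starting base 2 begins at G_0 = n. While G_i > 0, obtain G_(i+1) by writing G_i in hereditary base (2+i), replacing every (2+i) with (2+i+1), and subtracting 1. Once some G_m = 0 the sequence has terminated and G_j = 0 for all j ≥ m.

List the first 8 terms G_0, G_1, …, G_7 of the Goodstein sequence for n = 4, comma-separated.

step 0: 4 = 2^2; sub 3 for 2: 3^3; = 27; G_1 = 27−1 = 26
step 1: 26 = 2·3^2 + 2·3 + 2; sub 4 for 3: 2·4^2 + 2·4 + 2; = 42; G_2 = 42−1 = 41
step 2: 41 = 2·4^2 + 2·4 + 1; sub 5 for 4: 2·5^2 + 2·5 + 1; = 61; G_3 = 61−1 = 60
step 3: 60 = 2·5^2 + 2·5; sub 6 for 5: 2·6^2 + 2·6; = 84; G_4 = 84−1 = 83
step 4: 83 = 2·6^2 + 6 + 5; sub 7 for 6: 2·7^2 + 7 + 5; = 110; G_5 = 110−1 = 109
step 5: 109 = 2·7^2 + 7 + 4; sub 8 for 7: 2·8^2 + 8 + 4; = 140; G_6 = 140−1 = 139
step 6: 139 = 2·8^2 + 8 + 3; sub 9 for 8: 2·9^2 + 9 + 3; = 174; G_7 = 174−1 = 173

4, 26, 41, 60, 83, 109, 139, 173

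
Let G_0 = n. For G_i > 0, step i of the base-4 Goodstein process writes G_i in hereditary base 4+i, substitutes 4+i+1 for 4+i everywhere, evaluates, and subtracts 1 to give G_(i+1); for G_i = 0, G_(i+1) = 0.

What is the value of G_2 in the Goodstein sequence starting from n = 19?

37

G_0=19  [base 4] 4^2 + 3  →[4↦5]→  5^2 + 3 = 28  −1 ⇒ G_1=27
G_1=27  [base 5] 5^2 + 2  →[5↦6]→  6^2 + 2 = 38  −1 ⇒ G_2=37
G_2=37  [base 6] 6^2 + 1  →[6↦7]→  7^2 + 1 = 50  −1 ⇒ G_3=49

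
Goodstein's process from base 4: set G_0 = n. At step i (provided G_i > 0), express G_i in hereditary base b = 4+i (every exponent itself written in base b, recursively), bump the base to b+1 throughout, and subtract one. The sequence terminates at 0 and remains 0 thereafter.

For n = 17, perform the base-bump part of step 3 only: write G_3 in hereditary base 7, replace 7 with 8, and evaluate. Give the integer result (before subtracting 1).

base 4: 17 = 4^2 + 1; at 5: 5^2 + 1 = 26; next = 25
base 5: 25 = 5^2; at 6: 6^2 = 36; next = 35
base 6: 35 = 5·6 + 5; at 7: 5·7 + 5 = 40; next = 39
base 7: 39 = 5·7 + 4; at 8: 5·8 + 4 = 44; next = 43

44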